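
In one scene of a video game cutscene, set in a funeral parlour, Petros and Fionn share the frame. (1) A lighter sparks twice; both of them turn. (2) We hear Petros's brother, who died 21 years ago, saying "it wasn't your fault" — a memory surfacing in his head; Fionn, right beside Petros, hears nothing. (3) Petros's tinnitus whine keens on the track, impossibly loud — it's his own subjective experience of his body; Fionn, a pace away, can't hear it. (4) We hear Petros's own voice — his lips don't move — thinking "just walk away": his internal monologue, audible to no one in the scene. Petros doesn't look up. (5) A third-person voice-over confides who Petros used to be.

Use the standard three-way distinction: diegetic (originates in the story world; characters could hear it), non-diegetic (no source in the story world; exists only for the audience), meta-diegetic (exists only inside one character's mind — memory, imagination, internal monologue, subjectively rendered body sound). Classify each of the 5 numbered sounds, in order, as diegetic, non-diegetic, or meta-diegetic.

diegetic, meta-diegetic, meta-diegetic, meta-diegetic, non-diegetic

(1) an in-world source (a lighter); characters could hear it → diegetic.
(2) the voice is a memory playing only inside Petros's mind; Fionn can't hear it → meta-diegetic.
Sound (3): it's Petros's internal bodily sensation rendered as sound; only Petros 'hears' it, so meta-diegetic.
Sound (4): Petros's thought-voice: a private mental sound no other character can hear, so meta-diegetic.
Sound (5): the narrator exists outside the story world, addressing only the audience, so non-diegetic.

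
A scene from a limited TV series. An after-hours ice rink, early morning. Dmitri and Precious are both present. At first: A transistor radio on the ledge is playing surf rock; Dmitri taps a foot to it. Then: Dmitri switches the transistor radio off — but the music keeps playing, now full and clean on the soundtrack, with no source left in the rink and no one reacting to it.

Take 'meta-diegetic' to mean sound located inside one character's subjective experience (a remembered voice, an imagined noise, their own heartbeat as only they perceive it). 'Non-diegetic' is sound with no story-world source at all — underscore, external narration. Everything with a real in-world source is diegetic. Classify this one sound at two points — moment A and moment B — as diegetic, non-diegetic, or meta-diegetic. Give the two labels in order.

diegetic, non-diegetic

Moment A: a transistor radio is a real in-scene source and Dmitri reacts to it → diegetic.
Moment B: there is no longer any in-world source and no one can hear it — it has become underscore → non-diegetic.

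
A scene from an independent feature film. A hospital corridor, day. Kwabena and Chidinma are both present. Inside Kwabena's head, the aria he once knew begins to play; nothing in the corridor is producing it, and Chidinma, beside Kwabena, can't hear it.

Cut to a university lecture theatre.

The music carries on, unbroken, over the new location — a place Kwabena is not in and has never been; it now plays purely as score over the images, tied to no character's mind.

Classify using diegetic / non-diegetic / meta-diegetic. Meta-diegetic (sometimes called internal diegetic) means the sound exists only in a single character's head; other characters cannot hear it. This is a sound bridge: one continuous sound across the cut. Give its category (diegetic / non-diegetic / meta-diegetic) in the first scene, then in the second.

meta-diegetic, non-diegetic

Scene one: the music exists only inside Kwabena's mind; Chidinma can't hear it → meta-diegetic.
Scene two: it's detached from Kwabena entirely and plays over unrelated images with no in-world source — conventional underscore → non-diegetic.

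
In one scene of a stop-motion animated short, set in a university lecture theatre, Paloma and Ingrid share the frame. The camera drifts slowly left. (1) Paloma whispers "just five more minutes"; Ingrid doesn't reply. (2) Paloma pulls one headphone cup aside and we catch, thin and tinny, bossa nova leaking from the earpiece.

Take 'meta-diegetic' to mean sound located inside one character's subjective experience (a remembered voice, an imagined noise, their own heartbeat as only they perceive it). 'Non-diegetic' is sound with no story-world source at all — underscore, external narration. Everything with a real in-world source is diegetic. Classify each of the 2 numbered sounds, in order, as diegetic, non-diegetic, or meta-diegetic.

diegetic, diegetic

(1) is diegetic: Paloma is a character speaking aloud in the scene.
(2) the headphones are an on-screen source → diegetic.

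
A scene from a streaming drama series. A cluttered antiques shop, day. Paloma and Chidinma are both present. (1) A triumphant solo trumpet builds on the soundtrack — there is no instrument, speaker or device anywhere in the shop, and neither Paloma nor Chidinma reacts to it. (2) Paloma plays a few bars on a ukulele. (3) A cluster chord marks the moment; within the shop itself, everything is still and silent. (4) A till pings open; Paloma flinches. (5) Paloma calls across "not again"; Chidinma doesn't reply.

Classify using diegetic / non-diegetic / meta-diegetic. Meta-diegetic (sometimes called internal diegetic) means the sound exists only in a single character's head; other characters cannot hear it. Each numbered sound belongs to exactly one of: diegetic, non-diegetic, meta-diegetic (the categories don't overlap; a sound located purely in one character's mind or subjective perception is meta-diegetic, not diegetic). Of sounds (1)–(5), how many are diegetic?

(1) is non-diegetic: it has no source in the story world and no character can hear it — it's underscore.
Sound (2): a character is playing a ukulele on screen, so diegetic.
(3) is non-diegetic: nothing in the scene produces it; it's an accent added for the audience.
(4) is diegetic: an in-world source (a till); characters could hear it.
Sound (5): spoken by a character present in the story world, so diegetic.
So 3 of the 5 are diegetic: (2), (4), (5).

3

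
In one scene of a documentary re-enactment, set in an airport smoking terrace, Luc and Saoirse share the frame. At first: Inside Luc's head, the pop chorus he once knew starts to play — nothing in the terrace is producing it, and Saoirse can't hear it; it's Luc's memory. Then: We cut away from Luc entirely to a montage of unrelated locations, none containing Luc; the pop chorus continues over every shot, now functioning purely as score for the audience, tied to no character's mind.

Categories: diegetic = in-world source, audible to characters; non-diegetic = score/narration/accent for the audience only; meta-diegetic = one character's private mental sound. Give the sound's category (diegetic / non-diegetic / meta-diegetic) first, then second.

meta-diegetic, non-diegetic

First: the music lives inside Luc's mind alone; Saoirse can't hear it → meta-diegetic.
Second: once it plays over shots Luc isn't in, detached from any character's subjectivity, it's conventional underscore → non-diegetic.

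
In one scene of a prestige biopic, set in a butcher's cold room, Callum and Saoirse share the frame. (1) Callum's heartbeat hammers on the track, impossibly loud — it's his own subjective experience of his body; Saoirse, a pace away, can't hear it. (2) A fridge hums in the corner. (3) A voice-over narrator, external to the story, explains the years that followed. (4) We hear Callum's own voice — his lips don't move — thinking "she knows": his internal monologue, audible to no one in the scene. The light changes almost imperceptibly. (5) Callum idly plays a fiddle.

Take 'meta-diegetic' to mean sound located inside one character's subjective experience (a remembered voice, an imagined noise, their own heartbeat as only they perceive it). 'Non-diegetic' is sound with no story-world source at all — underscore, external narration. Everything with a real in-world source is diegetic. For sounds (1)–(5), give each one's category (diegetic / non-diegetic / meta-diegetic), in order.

meta-diegetic, diegetic, non-diegetic, meta-diegetic, diegetic

(1) point-of-audition from inside Callum's body; not a sound in the room → meta-diegetic.
(2) is diegetic: a fridge is part of the location's real environment.
(3) is non-diegetic: commentary laid over the scene from outside the fiction.
(4) is meta-diegetic: it's Callum's unspoken thought, heard only by the audience via his subjectivity.
(5) Callum is producing the music live, in the story world → diegetic.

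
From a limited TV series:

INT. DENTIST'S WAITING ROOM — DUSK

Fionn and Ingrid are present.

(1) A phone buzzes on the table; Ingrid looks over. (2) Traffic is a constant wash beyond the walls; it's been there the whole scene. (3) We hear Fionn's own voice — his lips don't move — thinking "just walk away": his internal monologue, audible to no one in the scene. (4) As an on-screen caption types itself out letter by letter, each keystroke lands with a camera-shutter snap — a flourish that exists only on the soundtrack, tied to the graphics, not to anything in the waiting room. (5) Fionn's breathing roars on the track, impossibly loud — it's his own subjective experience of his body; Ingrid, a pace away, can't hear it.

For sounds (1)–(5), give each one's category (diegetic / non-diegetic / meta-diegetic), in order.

diegetic, diegetic, meta-diegetic, non-diegetic, meta-diegetic

(1) an in-world source (a phone); characters could hear it → diegetic.
(2) ambient/room sound belonging to the story's physical space → diegetic.
(3) Fionn's thought-voice: a private mental sound no other character can hear → meta-diegetic.
(4) is non-diegetic: it accompanies on-screen graphics, not anything inside the story world.
Sound (5): point-of-audition from inside Fionn's body; not a sound in the room, so meta-diegetic.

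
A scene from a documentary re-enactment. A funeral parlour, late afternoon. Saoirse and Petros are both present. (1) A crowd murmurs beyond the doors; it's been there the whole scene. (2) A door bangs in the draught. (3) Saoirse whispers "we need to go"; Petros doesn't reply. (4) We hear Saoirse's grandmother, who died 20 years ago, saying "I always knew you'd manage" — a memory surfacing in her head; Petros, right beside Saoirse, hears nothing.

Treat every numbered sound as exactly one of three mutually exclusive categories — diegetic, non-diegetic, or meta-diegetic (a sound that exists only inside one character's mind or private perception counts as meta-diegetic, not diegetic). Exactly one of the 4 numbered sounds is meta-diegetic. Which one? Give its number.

(1) is diegetic: a crowd is part of the location's real environment.
Sound (2): the sound comes from a door physically present in the location, so diegetic.
(3) is diegetic: on-screen dialogue — Saoirse speaks and Petros is there to hear.
(4) the voice is a memory playing only inside Saoirse's mind; Petros can't hear it → meta-diegetic.
Only (4) is meta-diegetic.

4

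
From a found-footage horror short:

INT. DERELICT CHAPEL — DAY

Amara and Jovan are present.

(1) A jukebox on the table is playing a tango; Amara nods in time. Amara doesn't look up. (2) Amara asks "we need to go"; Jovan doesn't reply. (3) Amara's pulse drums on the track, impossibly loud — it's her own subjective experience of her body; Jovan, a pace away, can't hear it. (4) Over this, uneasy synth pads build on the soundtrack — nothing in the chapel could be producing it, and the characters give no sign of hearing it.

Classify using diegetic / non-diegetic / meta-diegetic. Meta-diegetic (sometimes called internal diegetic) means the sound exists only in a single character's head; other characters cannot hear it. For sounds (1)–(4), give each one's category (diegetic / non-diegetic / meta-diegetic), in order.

diegetic, diegetic, meta-diegetic, non-diegetic

(1) is diegetic: a jukebox is a physical source in the scene and Amara reacts to it.
(2) on-screen dialogue — Amara speaks and Jovan is there to hear → diegetic.
(3) is meta-diegetic: point-of-audition from inside Amara's body; not a sound in the room.
(4) is non-diegetic: score with no on-screen or off-screen source; it exists for the audience alone.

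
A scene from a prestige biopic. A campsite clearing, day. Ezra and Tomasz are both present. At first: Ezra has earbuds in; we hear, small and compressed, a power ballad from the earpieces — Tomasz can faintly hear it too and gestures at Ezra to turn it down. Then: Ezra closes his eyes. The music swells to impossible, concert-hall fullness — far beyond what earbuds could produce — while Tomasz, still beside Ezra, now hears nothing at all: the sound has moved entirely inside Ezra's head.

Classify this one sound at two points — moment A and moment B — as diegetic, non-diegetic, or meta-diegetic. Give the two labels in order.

Moment A: the earbuds are a physical source both characters can hear → diegetic.
Moment B: the music now exists only as Ezra's subjective experience; Tomasz can no longer hear it → meta-diegetic.

diegetic, meta-diegetic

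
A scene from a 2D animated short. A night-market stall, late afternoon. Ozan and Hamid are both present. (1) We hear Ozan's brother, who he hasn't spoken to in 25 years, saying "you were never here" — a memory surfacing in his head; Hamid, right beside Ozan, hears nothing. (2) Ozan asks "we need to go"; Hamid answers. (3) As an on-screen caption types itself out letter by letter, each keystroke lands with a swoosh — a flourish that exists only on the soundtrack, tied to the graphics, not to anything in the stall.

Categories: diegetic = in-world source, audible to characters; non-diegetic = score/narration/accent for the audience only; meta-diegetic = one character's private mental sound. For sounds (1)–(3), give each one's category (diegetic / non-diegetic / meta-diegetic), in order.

(1) is meta-diegetic: the voice is a memory playing only inside Ozan's mind; Hamid can't hear it.
Sound (2): on-screen dialogue — Ozan speaks and Hamid is there to hear, so diegetic.
(3) the caption isn't part of the story world, so neither is the sound tied to it → non-diegetic.

meta-diegetic, diegetic, non-diegetic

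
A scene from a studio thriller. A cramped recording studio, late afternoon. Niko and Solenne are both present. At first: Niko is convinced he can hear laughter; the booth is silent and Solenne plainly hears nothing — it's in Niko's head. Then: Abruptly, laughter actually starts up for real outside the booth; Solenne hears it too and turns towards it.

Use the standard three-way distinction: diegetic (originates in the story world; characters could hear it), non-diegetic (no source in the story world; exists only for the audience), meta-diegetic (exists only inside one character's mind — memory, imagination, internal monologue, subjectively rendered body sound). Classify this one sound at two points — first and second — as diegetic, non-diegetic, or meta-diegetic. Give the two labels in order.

First: only Niko 'hears' it — imagined, in his mind → meta-diegetic.
Second: now there's a real external source and Solenne hears it too — in the story world → diegetic.

meta-diegetic, diegetic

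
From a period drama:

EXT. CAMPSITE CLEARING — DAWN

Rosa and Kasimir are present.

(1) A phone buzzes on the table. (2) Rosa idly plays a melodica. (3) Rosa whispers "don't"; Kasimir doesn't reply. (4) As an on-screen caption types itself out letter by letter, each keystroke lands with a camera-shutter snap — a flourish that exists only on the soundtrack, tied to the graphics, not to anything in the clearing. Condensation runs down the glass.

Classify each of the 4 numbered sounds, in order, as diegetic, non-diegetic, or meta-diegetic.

diegetic, diegetic, diegetic, non-diegetic

(1) is diegetic: an in-world source (a phone); characters could hear it.
Sound (2): the instrument and the performer are both in the scene, so diegetic.
Sound (3): Rosa is a character speaking aloud in the scene, so diegetic.
(4) the caption isn't part of the story world, so neither is the sound tied to it → non-diegetic.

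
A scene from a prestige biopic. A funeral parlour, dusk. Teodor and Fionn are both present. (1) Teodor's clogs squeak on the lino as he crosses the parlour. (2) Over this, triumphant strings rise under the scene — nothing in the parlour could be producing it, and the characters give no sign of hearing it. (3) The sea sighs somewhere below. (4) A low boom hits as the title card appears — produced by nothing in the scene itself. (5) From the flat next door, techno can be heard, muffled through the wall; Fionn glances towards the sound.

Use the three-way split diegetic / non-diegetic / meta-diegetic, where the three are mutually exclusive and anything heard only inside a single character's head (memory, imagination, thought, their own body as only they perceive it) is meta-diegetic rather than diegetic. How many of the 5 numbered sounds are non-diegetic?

2

(1) Teodor's footsteps are produced in the story world → diegetic.
(2) is non-diegetic: score with no on-screen or off-screen source; it exists for the audience alone.
(3) the sea is part of the location's real environment → diegetic.
Sound (4): an editorial stinger — it belongs to the cut, not the story world, so non-diegetic.
(5) is diegetic: the music has an off-screen but real-world source and a character hears it.
Non-diegetic: (2), (4) — that's 2.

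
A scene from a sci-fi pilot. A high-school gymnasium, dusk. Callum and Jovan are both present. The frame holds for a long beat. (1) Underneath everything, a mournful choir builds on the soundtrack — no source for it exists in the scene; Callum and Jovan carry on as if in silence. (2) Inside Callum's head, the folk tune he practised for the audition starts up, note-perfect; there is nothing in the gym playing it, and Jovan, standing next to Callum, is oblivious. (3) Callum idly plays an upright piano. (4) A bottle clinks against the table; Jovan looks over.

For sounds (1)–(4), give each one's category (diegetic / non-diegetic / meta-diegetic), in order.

Sound (1): score with no on-screen or off-screen source; it exists for the audience alone, so non-diegetic.
Sound (2): remembered music, private to Callum — Jovan is oblivious because it isn't in the room, so meta-diegetic.
(3) Callum is producing the music live, in the story world → diegetic.
(4) is diegetic: the sound comes from a bottle physically present in the location.

non-diegetic, meta-diegetic, diegetic, diegetic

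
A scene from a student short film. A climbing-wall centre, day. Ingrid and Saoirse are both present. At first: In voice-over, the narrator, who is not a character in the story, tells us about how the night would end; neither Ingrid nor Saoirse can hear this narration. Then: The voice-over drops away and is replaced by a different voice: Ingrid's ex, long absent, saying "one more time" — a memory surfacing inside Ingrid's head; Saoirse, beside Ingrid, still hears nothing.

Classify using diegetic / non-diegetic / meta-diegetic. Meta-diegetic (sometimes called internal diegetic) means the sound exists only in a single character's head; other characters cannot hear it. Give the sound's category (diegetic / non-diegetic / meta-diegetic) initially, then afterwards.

non-diegetic, meta-diegetic

Initially: the external narrator addresses only the audience — outside the story world → non-diegetic.
Afterwards: the replacement voice is a memory inside Ingrid's mind specifically → meta-diegetic.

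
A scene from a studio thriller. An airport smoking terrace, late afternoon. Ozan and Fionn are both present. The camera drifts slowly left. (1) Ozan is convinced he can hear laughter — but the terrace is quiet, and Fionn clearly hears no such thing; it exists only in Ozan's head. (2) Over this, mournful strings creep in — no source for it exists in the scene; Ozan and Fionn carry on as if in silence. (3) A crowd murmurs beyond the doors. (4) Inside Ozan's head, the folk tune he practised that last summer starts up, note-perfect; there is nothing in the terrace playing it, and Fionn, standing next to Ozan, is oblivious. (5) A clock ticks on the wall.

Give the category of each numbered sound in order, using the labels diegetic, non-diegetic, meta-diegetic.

meta-diegetic, non-diegetic, diegetic, meta-diegetic, diegetic

(1) is meta-diegetic: subjective to Ozan: the terrace is silent and Fionn hears nothing.
Sound (2): score with no on-screen or off-screen source; it exists for the audience alone, so non-diegetic.
(3) it's the actual ambient sound of the location → diegetic.
(4) is meta-diegetic: the music is a memory playing inside Ozan's mind alone; no real-world source, Fionn can't hear it.
(5) is diegetic: a clock is a real object/event in the scene's world.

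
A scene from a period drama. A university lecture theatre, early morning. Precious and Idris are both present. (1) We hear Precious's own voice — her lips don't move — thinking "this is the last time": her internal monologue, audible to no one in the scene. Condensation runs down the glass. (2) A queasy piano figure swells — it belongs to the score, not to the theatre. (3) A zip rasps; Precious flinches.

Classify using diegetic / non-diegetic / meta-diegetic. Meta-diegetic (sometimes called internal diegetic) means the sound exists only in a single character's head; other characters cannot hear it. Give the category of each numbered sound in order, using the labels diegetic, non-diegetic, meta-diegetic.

Sound (1): Precious's thought-voice: a private mental sound no other character can hear, so meta-diegetic.
(2) score with no on-screen or off-screen source; it exists for the audience alone → non-diegetic.
(3) is diegetic: a zip is a real object/event in the scene's world.

meta-diegetic, non-diegetic, diegetic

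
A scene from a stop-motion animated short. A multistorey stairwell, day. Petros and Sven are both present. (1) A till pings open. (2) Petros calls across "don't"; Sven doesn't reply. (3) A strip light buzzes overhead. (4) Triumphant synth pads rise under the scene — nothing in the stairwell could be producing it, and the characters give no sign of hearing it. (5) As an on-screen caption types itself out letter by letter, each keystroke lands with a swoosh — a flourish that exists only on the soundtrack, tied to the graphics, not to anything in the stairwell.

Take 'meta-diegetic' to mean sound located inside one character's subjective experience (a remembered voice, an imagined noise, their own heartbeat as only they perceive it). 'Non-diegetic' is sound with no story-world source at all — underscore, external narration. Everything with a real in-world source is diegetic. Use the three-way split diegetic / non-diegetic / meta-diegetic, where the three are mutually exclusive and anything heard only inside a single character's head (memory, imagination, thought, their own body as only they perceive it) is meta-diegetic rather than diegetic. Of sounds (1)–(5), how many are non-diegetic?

2

(1) an in-world source (a till); characters could hear it → diegetic.
Sound (2): Petros is a character speaking aloud in the scene, so diegetic.
Sound (3): it's the actual ambient sound of the location, so diegetic.
Sound (4): it has no source in the story world and no character can hear it — it's underscore, so non-diegetic.
(5) is non-diegetic: the caption isn't part of the story world, so neither is the sound tied to it.
So 2 of the 5 are non-diegetic: (4), (5).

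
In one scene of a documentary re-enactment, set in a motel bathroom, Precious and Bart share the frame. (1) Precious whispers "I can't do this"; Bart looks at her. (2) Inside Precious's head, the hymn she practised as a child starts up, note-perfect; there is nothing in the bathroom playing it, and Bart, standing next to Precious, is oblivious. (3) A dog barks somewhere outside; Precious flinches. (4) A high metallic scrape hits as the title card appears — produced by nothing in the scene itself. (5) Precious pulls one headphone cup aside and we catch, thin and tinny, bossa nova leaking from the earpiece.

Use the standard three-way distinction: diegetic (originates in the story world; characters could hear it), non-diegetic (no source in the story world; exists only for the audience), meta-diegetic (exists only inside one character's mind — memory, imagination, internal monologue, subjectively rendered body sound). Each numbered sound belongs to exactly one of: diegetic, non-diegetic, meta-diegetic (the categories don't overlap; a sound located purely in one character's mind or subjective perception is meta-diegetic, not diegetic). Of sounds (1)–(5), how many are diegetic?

(1) is diegetic: spoken by a character present in the story world.
(2) is meta-diegetic: it lives in Precious's subjectivity, not in the bathroom.
Sound (3): a dog is a real object/event in the scene's world, so diegetic.
(4) is non-diegetic: an editorial stinger — it belongs to the cut, not the story world.
(5) is diegetic: the headphones are an on-screen source.
Diegetic: (1), (3), (5) — that's 3.

3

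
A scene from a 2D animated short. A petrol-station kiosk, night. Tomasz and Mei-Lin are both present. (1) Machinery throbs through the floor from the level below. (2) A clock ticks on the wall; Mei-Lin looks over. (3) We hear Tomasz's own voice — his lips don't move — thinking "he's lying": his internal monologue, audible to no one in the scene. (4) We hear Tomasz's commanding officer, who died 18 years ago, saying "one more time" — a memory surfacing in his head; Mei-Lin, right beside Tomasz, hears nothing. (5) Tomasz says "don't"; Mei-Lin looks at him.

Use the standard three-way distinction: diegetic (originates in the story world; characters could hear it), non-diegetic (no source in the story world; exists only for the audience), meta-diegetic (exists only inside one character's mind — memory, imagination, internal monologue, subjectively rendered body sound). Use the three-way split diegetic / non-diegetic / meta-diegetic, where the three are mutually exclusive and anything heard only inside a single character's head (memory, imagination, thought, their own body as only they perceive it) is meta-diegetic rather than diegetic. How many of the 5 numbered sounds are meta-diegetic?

(1) ambient/room sound belonging to the story's physical space → diegetic.
(2) is diegetic: an in-world source (a clock); characters could hear it.
(3) is meta-diegetic: it's Tomasz's unspoken thought, heard only by the audience via his subjectivity.
(4) is meta-diegetic: the voice is a memory playing only inside Tomasz's mind; Mei-Lin can't hear it.
Sound (5): on-screen dialogue — Tomasz speaks and Mei-Lin is there to hear, so diegetic.
So 2 of the 5 are meta-diegetic: (3), (4).

2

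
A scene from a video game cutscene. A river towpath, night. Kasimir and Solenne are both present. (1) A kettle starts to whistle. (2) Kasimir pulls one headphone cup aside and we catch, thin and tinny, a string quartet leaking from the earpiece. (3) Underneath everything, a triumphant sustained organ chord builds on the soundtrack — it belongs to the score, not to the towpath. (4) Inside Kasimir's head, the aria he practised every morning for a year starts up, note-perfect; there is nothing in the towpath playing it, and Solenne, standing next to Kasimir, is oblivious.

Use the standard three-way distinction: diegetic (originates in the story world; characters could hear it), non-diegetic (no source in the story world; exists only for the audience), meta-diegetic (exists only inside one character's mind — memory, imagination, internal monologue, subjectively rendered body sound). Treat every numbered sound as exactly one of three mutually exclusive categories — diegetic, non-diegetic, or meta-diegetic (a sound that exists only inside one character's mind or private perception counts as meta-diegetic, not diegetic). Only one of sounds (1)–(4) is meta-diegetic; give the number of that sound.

(1) a kettle is a real object/event in the scene's world → diegetic.
(2) it's leaking from a physical pair of headphones in the scene → diegetic.
(3) is non-diegetic: nothing in the towpath produces it and the characters don't hear it — pure soundtrack.
(4) the music is a memory playing inside Kasimir's mind alone; no real-world source, Solenne can't hear it → meta-diegetic.
Only (4) is meta-diegetic.

4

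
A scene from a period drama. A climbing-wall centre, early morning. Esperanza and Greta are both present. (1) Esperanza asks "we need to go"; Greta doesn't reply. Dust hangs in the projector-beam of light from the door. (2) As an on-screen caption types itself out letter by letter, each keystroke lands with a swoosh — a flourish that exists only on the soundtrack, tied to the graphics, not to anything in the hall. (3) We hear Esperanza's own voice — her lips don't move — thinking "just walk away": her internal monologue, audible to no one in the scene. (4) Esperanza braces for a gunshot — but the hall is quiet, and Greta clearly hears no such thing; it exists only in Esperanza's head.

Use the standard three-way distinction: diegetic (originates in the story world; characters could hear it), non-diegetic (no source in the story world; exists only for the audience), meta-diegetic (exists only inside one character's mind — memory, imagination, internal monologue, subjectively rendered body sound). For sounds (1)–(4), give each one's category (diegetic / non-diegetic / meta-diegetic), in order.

diegetic, non-diegetic, meta-diegetic, meta-diegetic

Sound (1): spoken by a character present in the story world, so diegetic.
(2) sound married to a title/caption — outside the diegesis by definition → non-diegetic.
(3) it's Esperanza's unspoken thought, heard only by the audience via her subjectivity → meta-diegetic.
(4) is meta-diegetic: subjective to Esperanza: the hall is silent and Greta hears nothing.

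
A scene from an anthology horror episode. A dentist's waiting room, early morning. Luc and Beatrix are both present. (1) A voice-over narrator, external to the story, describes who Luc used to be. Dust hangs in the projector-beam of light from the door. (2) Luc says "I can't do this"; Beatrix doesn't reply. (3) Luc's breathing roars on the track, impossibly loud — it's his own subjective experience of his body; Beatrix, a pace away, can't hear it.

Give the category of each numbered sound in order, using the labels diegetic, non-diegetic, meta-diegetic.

non-diegetic, diegetic, meta-diegetic

(1) the narrator exists outside the story world, addressing only the audience → non-diegetic.
(2) is diegetic: Luc is a character speaking aloud in the scene.
(3) a subjective body sound — Luc's private perception, inaudible to Beatrix → meta-diegetic.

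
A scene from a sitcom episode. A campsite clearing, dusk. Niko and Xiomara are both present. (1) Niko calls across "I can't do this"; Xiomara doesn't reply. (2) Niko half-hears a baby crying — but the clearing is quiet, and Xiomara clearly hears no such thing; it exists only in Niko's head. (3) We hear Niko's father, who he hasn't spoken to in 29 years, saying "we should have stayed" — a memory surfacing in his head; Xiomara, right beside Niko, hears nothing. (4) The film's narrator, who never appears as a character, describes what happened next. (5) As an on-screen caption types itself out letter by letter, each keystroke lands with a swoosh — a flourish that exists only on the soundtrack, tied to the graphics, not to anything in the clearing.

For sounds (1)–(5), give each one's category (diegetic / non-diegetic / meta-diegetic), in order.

diegetic, meta-diegetic, meta-diegetic, non-diegetic, non-diegetic

Sound (1): Niko is a character speaking aloud in the scene, so diegetic.
Sound (2): subjective to Niko: the clearing is silent and Xiomara hears nothing, so meta-diegetic.
(3) is meta-diegetic: it's Niko's recollection rendered as sound; the other character can't hear it.
Sound (4): commentary laid over the scene from outside the fiction, so non-diegetic.
Sound (5): it accompanies on-screen graphics, not anything inside the story world, so non-diegetic.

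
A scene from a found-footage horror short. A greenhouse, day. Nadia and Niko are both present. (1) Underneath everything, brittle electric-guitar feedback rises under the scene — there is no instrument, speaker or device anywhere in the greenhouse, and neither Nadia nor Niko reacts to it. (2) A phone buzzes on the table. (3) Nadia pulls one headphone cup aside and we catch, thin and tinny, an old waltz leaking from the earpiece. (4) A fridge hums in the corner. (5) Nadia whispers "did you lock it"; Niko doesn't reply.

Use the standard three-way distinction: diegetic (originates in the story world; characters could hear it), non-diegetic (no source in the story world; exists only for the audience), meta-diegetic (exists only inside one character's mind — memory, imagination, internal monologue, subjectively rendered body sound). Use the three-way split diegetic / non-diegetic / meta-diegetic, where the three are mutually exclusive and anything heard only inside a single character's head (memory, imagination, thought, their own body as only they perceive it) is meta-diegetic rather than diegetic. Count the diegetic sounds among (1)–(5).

(1) nothing in the greenhouse produces it and the characters don't hear it — pure soundtrack → non-diegetic.
(2) an in-world source (a phone); characters could hear it → diegetic.
(3) the headphones are an on-screen source → diegetic.
(4) is diegetic: it's the actual ambient sound of the location.
(5) is diegetic: Nadia is a character speaking aloud in the scene.
Diegetic: (2), (3), (4), (5) — that's 4.

4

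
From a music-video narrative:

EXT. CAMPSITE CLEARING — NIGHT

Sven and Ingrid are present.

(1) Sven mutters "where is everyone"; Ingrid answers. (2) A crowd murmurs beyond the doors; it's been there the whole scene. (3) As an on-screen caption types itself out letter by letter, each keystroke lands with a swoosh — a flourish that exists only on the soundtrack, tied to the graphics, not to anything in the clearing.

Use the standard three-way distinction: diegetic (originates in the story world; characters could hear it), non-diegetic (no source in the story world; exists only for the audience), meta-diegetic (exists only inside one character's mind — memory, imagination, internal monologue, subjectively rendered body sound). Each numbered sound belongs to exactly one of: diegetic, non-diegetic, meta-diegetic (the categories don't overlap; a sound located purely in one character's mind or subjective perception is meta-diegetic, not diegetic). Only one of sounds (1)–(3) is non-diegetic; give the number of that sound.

(1) is diegetic: on-screen dialogue — Sven speaks and Ingrid is there to hear.
(2) it's the actual ambient sound of the location → diegetic.
(3) is non-diegetic: sound married to a title/caption — outside the diegesis by definition.
Only (3) is non-diegetic.

3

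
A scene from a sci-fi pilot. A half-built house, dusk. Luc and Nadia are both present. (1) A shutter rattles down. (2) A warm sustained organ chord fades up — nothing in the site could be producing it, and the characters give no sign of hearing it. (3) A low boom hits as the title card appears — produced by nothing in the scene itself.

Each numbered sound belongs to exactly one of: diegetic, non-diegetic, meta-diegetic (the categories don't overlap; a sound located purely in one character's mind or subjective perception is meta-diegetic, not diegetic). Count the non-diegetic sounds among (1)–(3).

Sound (1): a shutter is a real object/event in the scene's world, so diegetic.
Sound (2): it has no source in the story world and no character can hear it — it's underscore, so non-diegetic.
(3) is non-diegetic: nothing in the scene produces it; it's an accent added for the audience.
Non-diegetic: (2), (3) — that's 2.

2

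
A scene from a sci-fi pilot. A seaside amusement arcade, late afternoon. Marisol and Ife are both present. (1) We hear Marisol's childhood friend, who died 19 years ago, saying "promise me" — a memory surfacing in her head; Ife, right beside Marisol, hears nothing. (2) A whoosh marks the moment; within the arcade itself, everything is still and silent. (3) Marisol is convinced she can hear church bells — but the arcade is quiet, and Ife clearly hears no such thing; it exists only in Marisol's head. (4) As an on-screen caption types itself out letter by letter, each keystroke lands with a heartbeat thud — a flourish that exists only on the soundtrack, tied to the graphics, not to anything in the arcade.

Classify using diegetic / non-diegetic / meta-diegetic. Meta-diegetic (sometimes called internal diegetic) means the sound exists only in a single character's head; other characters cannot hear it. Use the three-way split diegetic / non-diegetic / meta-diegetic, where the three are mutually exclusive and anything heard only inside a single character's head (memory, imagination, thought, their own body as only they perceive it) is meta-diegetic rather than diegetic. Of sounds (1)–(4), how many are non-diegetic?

Sound (1): the voice is a memory playing only inside Marisol's mind; Ife can't hear it, so meta-diegetic.
(2) is non-diegetic: an editorial stinger — it belongs to the cut, not the story world.
(3) is meta-diegetic: the sound is imagined by Marisol; nothing in the story world is producing it and Ife can't hear it.
(4) sound married to a title/caption — outside the diegesis by definition → non-diegetic.
So 2 of the 4 are non-diegetic: (2), (4).

2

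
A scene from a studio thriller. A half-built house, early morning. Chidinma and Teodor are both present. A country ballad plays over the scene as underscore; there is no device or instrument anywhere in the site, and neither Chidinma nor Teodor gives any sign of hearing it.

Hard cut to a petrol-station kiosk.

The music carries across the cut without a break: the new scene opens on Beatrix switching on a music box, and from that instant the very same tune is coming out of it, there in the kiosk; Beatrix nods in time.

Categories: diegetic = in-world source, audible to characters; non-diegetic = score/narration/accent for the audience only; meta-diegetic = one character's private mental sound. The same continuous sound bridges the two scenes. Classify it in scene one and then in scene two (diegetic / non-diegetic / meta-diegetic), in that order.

Scene one: there's no in-world source anywhere and no character hears it — underscore for the audience only → non-diegetic.
Scene two: once Beatrix turns on a music box, the music has a real source in the story world and Beatrix reacts to it → diegetic.

non-diegetic, diegetic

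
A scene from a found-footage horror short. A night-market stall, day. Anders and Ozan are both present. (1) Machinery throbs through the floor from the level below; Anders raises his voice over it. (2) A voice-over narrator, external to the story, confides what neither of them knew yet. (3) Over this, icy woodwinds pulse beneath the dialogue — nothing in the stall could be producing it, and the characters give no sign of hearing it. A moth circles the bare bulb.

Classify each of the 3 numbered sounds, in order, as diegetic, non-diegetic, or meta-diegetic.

diegetic, non-diegetic, non-diegetic

Sound (1): it's the actual ambient sound of the location, so diegetic.
Sound (2): external voice-over — not a character, not heard by anyone in the scene, so non-diegetic.
(3) is non-diegetic: score with no on-screen or off-screen source; it exists for the audience alone.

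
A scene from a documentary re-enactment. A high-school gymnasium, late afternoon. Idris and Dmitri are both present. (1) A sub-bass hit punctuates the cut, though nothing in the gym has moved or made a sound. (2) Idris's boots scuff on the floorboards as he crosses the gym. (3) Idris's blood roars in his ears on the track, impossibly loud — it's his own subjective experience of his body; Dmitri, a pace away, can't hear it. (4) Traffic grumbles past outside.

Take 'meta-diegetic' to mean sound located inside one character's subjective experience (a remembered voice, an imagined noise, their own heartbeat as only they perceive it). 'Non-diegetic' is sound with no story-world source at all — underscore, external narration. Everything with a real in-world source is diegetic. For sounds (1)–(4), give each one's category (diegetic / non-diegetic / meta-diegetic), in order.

Sound (1): nothing in the scene produces it; it's an accent added for the audience, so non-diegetic.
Sound (2): a character's body making contact with the set — an in-world sound, so diegetic.
Sound (3): a subjective body sound — Idris's private perception, inaudible to Dmitri, so meta-diegetic.
(4) is diegetic: it's the actual ambient sound of the location.

non-diegetic, diegetic, meta-diegetic, diegetic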